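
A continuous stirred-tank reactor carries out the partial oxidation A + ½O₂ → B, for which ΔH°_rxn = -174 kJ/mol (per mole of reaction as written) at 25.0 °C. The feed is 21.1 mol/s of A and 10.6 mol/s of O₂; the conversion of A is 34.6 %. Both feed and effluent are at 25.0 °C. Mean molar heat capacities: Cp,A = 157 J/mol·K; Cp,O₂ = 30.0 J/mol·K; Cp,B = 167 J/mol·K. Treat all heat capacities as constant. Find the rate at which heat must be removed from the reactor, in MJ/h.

Q_out = 4570 MJ/h

Extent of reaction ξ = 0.346 × 21.1 = 7.3006 mol/s
Reaction term: ξ·ΔH°_rxn = 7.3006 × -174 = -1270.3 kJ/s
Q = ΔH = -1270.3 kJ/s = -1270.3 kW
Heat removed = 4573.1 MJ/h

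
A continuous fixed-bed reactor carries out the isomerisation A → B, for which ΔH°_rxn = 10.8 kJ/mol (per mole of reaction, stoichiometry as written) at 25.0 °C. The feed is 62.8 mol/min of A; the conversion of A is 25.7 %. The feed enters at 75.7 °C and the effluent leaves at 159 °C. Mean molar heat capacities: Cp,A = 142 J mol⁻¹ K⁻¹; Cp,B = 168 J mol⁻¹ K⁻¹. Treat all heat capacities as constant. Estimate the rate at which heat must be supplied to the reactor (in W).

Q_in = 16200 W

Extent of reaction ξ = 0.257 × 62.8 = 16.14 mol/min
Reaction term: ξ·ΔH°_rxn = 16.14 × 10.8 = 174.31 kJ/min
Sensible, feed 75.7→25 °C: -452.12 kJ/min
Outlet flows (mol/min): A 46.66, B 16.14
Sensible, products 25→159 °C: 1251.2 kJ/min
Q = ΔH = 973.37 kJ/min = 16.223 kW
Heat supplied = 16223 W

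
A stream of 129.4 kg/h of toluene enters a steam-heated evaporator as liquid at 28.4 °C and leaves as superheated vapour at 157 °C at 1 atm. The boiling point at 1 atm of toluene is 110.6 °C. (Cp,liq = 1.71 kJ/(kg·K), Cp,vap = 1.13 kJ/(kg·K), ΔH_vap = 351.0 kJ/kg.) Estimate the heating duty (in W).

Q = 19600 W

liquid 28.4→110.6 °C: 140.56 kJ/kg
vaporisation at 110.6 °C: 351 kJ/kg
vapour 110.6→157 °C: 52.432 kJ/kg
Δh = 140.56 + 351 + 52.432 = 543.99 kJ/kg
Q = ṁ·Δh = 129.4 kg/h × 543.99 kJ/kg = 70393 kJ/h
|Q| = 19.554 kW = 19554 W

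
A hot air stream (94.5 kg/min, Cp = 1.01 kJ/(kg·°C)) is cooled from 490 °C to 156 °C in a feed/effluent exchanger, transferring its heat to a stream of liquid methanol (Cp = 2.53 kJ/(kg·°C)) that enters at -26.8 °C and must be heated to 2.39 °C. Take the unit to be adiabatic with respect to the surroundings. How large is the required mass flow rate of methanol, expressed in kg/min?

ṁ_c = 432 kg/min

Heat released by hot stream: Q = 94.5 × 1.01 × (490 − 156) = 31879 kJ/min
Energy balance on cold side (adiabatic exchanger): Q = ṁ_c·Cp_c·(T_c,out − T_c,in)
ṁ_c = 31879 / [2.53 × (2.39 − -26.8)] = 431.66 kg/min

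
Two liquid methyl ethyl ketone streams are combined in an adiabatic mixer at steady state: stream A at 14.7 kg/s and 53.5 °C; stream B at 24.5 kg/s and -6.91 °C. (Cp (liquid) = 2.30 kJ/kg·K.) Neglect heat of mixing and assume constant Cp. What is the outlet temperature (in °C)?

Energy balance with Q = 0: Σ ṁᵢCp,ᵢ(T_out − Tᵢ) = 0
Σ ṁᵢCp,ᵢTᵢ = 14.7×2.30×53.5 + 24.5×2.30×-6.91 = 1419.5
Σ ṁᵢCp,ᵢ = 14.7×2.30 + 24.5×2.30 = 90.16
T_out = 1419.5 / 90.16 = 15.744 °C

T_out = 15.7 °C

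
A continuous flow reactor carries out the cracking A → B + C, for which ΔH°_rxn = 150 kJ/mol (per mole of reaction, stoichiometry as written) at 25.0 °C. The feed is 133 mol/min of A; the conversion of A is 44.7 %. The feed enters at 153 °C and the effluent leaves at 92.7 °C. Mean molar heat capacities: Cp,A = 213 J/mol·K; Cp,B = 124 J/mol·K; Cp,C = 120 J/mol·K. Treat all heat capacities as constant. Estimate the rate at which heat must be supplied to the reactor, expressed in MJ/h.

Extent of reaction ξ = 0.447 × 133 = 59.451 mol/min
Reaction term: ξ·ΔH°_rxn = 59.451 × 150 = 8917.6 kJ/min
Sensible, feed 153→25 °C: -3626.1 kJ/min
Outlet flows (mol/min): A 73.549, B 59.451, C 59.451
Sensible, products 25→92.7 °C: 2042.6 kJ/min
Q = ΔH = 7334.2 kJ/min = 122.24 kW
Heat supplied = 440.05 MJ/h

Q_in = 440 MJ/h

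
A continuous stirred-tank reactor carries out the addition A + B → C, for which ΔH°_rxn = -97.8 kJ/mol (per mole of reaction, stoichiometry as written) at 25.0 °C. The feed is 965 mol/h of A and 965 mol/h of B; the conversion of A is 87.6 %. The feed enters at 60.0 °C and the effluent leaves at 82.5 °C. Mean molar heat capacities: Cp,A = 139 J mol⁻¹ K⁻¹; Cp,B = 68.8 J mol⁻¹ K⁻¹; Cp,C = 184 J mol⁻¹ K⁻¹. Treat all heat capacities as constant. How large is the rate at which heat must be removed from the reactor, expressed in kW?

Extent of reaction ξ = 0.876 × 965 = 845.34 mol/h
Reaction term: ξ·ΔH°_rxn = 845.34 × -97.8 = -82674 kJ/h
Sensible, feed 60.0→25 °C: -7018.4 kJ/h
Outlet flows (mol/h): A 119.66, B 119.66, C 845.34
Sensible, products 25→82.5 °C: 10373 kJ/h
Q = ΔH = -79319 kJ/h = -22.033 kW
Heat removed = 22.033 kW

Q_out = 22.0 kW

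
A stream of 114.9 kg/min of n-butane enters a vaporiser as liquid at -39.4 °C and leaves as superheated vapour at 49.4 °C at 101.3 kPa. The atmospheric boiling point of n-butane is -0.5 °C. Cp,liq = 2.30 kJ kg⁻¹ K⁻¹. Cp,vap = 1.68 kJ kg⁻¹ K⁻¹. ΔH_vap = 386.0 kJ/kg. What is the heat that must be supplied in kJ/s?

Q = 1070 kJ/s

liquid -39.4→-0.5 °C: 89.47 kJ/kg
vaporisation at -0.5 °C: 386 kJ/kg
vapour -0.5→49.4 °C: 83.832 kJ/kg
Δh = 89.47 + 386 + 83.832 = 559.3 kJ/kg
Q = ṁ·Δh = 114.9 kg/min × 559.3 kJ/kg = 64264 kJ/min
|Q| = 1071.1 kW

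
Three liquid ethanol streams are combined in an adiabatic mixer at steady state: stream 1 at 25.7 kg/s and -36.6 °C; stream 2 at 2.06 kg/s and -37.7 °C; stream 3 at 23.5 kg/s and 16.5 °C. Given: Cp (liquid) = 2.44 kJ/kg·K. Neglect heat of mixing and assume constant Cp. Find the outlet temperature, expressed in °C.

T_out = -12.3 °C

Energy balance with Q = 0: Σ ṁᵢCp,ᵢ(T_out − Tᵢ) = 0
T_out = Σ ṁᵢCp,ᵢTᵢ / Σ ṁᵢCp,ᵢ
      = -1538.5 / 125.07 = -12.301 °C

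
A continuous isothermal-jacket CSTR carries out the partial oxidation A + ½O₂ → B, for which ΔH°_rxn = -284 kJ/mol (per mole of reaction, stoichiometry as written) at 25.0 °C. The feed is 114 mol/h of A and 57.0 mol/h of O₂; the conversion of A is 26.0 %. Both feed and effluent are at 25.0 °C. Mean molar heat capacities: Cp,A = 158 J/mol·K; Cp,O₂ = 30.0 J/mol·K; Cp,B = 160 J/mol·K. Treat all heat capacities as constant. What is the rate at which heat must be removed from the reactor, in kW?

Q_out = 2.34 kW

Extent of reaction ξ = 0.260 × 114 = 29.64 mol/h
Reaction term: ξ·ΔH°_rxn = 29.64 × -284 = -8417.8 kJ/h
Q = ΔH = -8417.8 kJ/h = -2.3383 kW
Heat removed = 2.3383 kW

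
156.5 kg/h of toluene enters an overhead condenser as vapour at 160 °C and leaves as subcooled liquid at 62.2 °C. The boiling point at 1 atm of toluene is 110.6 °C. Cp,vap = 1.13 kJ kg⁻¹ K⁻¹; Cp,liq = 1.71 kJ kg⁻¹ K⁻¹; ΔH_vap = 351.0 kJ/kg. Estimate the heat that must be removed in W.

Q_c = 21300 W

vapour 160→110.6 °C: -55.822 kJ/kg
condensation at 110.6 °C: -351 kJ/kg
liquid 110.6→62.2 °C: -82.764 kJ/kg
Δh = -55.822 + -351 + -82.764 = -489.59 kJ/kg
Q = ṁ·Δh = 156.5 kg/h × -489.59 kJ/kg = -76620 kJ/h
|Q| = 21.283 kW = 21283 W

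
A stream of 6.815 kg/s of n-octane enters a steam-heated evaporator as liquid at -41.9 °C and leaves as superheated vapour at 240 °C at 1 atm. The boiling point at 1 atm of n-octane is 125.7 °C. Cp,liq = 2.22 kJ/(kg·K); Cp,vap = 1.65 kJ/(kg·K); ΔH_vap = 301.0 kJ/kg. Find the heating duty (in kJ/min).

liquid -41.9→125.7 °C: 372.07 kJ/kg
vaporisation at 125.7 °C: 301 kJ/kg
vapour 125.7→240 °C: 188.59 kJ/kg
Δh = 372.07 + 301 + 188.59 = 861.67 kJ/kg
Q = ṁ·Δh = 6.815 kg/s × 861.67 kJ/kg = 5872.3 kJ/s
|Q| = 5872.3 kW = 352340 kJ/min

Q = 352000 kJ/min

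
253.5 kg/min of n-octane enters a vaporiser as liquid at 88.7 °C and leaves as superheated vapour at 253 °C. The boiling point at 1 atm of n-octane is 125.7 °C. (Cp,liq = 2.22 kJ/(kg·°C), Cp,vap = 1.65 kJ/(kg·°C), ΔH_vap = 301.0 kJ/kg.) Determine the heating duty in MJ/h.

liquid 88.7→125.7 °C: 82.14 kJ/kg
vaporisation at 125.7 °C: 301 kJ/kg
vapour 125.7→253 °C: 210.04 kJ/kg
Δh = 82.14 + 301 + 210.04 = 593.18 kJ/kg
Q = ṁ·Δh = 253.5 kg/min × 593.18 kJ/kg = 150370 kJ/min
|Q| = 2506.2 kW = 9022.3 MJ/h

Q = 9020 MJ/h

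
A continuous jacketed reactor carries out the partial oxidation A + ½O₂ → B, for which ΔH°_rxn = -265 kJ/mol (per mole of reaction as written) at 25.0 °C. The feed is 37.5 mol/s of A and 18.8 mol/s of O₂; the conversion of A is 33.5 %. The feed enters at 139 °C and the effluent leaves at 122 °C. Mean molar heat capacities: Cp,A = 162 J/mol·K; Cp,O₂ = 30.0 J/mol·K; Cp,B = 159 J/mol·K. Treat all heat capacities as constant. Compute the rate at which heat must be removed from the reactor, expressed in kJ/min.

Extent of reaction ξ = 0.335 × 37.5 = 12.562 mol/s
Reaction term: ξ·ΔH°_rxn = 12.562 × -265 = -3329.1 kJ/s
Sensible, feed 139→25 °C: -756.85 kJ/s
Outlet flows (mol/s): A 24.938, O₂ 12.519, B 12.562
Sensible, products 25→122 °C: 622.05 kJ/s
Q = ΔH = -3463.9 kJ/s = -3463.9 kW
Heat removed = 207830 kJ/min

Q_out = 208000 kJ/min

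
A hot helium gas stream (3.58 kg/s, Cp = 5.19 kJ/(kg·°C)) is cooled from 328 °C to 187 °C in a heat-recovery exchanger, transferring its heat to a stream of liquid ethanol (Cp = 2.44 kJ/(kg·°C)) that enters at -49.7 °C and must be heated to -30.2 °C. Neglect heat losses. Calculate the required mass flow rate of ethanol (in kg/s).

ṁ_c = 55.1 kg/s

Heat released by hot stream: Q = 3.58 × 5.19 × (328 − 187) = 2619.8 kJ/s
Energy balance on cold side (adiabatic exchanger): Q = ṁ_c·Cp_c·(T_c,out − T_c,in)
ṁ_c = 2619.8 / [2.44 × (-30.2 − -49.7)] = 55.061 kg/s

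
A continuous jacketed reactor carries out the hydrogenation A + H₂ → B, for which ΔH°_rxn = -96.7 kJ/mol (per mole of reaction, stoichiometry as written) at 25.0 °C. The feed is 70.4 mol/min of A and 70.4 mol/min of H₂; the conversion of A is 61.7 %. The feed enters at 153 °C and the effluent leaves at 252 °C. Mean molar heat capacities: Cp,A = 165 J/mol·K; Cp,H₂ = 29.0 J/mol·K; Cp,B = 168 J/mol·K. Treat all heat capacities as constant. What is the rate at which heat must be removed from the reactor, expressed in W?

Q_out = 51700 W

Extent of reaction ξ = 0.617 × 70.4 = 43.437 mol/min
Reaction term: ξ·ΔH°_rxn = 43.437 × -96.7 = -4200.3 kJ/min
Sensible, feed 153→25 °C: -1748.2 kJ/min
Outlet flows (mol/min): A 26.963, H₂ 26.963, B 43.437
Sensible, products 25→252 °C: 2843.9 kJ/min
Q = ΔH = -3104.6 kJ/min = -51.743 kW
Heat removed = 51743 W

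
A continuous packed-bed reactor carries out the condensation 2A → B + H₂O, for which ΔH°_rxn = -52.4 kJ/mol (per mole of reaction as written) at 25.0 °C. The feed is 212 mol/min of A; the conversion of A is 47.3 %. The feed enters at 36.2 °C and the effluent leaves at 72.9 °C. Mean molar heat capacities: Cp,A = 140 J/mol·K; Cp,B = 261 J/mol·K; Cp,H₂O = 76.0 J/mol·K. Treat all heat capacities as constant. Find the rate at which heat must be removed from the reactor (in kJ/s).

Extent of reaction ξ = 0.473 × 212 / 2 = 50.138 mol/min
Reaction term: ξ·ΔH°_rxn = 50.138 × -52.4 = -2627.2 kJ/min
Sensible, feed 36.2→25 °C: -332.42 kJ/min
Outlet flows (mol/min): A 111.72, B 50.138, H₂O 50.138
Sensible, products 25→72.9 °C: 1558.6 kJ/min
Q = ΔH = -1401.1 kJ/min = -23.351 kW
Heat removed = 23.351 kJ/s

Q_out = 23.4 kJ/s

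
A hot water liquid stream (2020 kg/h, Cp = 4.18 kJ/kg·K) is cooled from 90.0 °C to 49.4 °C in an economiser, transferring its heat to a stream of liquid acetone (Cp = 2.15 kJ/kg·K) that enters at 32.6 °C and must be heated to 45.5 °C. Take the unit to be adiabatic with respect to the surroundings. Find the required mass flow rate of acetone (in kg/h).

ṁ_c = 12400 kg/h

Heat released by hot stream: Q = 2020 × 4.18 × (90.0 − 49.4) = 342810 kJ/h
Energy balance on cold side (adiabatic exchanger): Q = ṁ_c·Cp_c·(T_c,out − T_c,in)
ṁ_c = 342810 / [2.15 × (45.5 − 32.6)] = 12360 kg/h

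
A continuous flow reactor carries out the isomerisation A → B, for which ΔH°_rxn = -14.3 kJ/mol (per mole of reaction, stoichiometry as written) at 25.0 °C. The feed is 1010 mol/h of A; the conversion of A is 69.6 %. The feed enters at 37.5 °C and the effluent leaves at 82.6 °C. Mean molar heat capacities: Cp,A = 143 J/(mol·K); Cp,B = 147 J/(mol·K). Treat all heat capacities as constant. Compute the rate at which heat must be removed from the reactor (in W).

Extent of reaction ξ = 0.696 × 1010 = 702.96 mol/h
Reaction term: ξ·ΔH°_rxn = 702.96 × -14.3 = -10052 kJ/h
Sensible, feed 37.5→25 °C: -1805.4 kJ/h
Outlet flows (mol/h): A 307.04, B 702.96
Sensible, products 25→82.6 °C: 8481.1 kJ/h
Q = ΔH = -3376.6 kJ/h = -0.93794 kW
Heat removed = 937.94 W

Q_out = 938 W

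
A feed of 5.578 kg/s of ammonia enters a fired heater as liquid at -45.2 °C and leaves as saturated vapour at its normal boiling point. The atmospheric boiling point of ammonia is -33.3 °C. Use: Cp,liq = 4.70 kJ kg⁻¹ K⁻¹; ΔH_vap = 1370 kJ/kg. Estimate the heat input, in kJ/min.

Q = 477000 kJ/min

liquid -45.2→-33.3 °C: 55.93 kJ/kg
vaporisation at -33.3 °C: 1370 kJ/kg
Δh = 55.93 + 1370 = 1425.9 kJ/kg
Q = ṁ·Δh = 5.578 kg/s × 1425.9 kJ/kg = 7953.8 kJ/s
|Q| = 7953.8 kW = 477230 kJ/min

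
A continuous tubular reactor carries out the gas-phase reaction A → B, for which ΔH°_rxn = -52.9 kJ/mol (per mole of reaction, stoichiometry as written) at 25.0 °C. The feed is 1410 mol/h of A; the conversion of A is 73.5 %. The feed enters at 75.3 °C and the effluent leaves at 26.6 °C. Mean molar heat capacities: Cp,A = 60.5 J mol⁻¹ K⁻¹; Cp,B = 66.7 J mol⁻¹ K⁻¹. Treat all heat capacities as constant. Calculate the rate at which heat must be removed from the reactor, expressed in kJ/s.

Extent of reaction ξ = 0.735 × 1410 = 1036.3 mol/h
Reaction term: ξ·ΔH°_rxn = 1036.3 × -52.9 = -54823 kJ/h
Sensible, feed 75.3→25 °C: -4290.8 kJ/h
Outlet flows (mol/h): A 373.65, B 1036.3
Sensible, products 25→26.6 °C: 146.77 kJ/h
Q = ΔH = -58967 kJ/h = -16.38 kW
Heat removed = 16.38 kJ/s

Q_out = 16.4 kJ/s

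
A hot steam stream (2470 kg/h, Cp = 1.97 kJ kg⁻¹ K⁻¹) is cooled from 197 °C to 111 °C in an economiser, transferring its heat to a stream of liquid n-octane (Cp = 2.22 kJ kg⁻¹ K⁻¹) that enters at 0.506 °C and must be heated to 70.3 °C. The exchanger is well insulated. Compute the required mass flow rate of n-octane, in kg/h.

ṁ_c = 2700 kg/h

Heat released by hot stream: Q = 2470 × 1.97 × (197 − 111) = 418470 kJ/h
Energy balance on cold side (adiabatic exchanger): Q = ṁ_c·Cp_c·(T_c,out − T_c,in)
ṁ_c = 418470 / [2.22 × (70.3 − 0.506)] = 2700.8 kg/h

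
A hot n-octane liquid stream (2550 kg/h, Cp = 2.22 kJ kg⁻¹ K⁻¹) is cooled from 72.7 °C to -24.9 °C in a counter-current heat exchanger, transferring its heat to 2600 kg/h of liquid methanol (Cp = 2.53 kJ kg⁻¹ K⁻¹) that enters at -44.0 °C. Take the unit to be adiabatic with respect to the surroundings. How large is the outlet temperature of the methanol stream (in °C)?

Heat released by hot stream: Q = 2550 × 2.22 × (72.7 − -24.9) = 552510 kJ/h
Energy balance on cold side (adiabatic exchanger): Q = ṁ_c·Cp_c·(T_c,out − T_c,in)
T_c,out = -44.0 + 552510/(2600 × 2.53) = 39.994 °C

T_c,out = 40.0 °C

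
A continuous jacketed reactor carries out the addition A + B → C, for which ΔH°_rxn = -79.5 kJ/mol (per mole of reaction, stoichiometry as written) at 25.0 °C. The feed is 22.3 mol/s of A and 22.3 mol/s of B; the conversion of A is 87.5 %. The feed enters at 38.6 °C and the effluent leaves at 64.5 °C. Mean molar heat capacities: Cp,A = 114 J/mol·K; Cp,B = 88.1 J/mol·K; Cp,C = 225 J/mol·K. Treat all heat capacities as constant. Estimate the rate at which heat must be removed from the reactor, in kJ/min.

Q_out = 85000 kJ/min

Extent of reaction ξ = 0.875 × 22.3 = 19.512 mol/s
Reaction term: ξ·ΔH°_rxn = 19.512 × -79.5 = -1551.2 kJ/s
Sensible, feed 38.6→25 °C: -61.293 kJ/s
Outlet flows (mol/s): A 2.7875, B 2.7875, C 19.512
Sensible, products 25→64.5 °C: 195.67 kJ/s
Q = ΔH = -1416.9 kJ/s = -1416.9 kW
Heat removed = 85012 kJ/min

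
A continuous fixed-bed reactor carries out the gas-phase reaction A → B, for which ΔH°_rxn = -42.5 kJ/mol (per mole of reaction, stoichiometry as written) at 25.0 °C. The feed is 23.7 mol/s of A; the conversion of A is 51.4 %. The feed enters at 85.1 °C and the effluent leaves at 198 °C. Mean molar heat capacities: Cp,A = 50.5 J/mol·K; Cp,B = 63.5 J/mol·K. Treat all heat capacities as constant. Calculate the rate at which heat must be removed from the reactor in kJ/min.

Extent of reaction ξ = 0.514 × 23.7 = 12.182 mol/s
Reaction term: ξ·ΔH°_rxn = 12.182 × -42.5 = -517.73 kJ/s
Sensible, feed 85.1→25 °C: -71.931 kJ/s
Outlet flows (mol/s): A 11.518, B 12.182
Sensible, products 25→198 °C: 234.45 kJ/s
Q = ΔH = -355.21 kJ/s = -355.21 kW
Heat removed = 21312 kJ/min

Q_out = 21300 kJ/min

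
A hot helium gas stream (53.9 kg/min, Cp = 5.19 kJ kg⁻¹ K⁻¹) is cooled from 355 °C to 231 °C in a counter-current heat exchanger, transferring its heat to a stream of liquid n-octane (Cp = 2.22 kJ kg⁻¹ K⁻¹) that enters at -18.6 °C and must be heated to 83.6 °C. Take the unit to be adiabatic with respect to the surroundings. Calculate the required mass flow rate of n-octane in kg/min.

Heat released by hot stream: Q = 53.9 × 5.19 × (355 − 231) = 34688 kJ/min
Energy balance on cold side (adiabatic exchanger): Q = ṁ_c·Cp_c·(T_c,out − T_c,in)
ṁ_c = 34688 / [2.22 × (83.6 − -18.6)] = 152.89 kg/min

ṁ_c = 153 kg/min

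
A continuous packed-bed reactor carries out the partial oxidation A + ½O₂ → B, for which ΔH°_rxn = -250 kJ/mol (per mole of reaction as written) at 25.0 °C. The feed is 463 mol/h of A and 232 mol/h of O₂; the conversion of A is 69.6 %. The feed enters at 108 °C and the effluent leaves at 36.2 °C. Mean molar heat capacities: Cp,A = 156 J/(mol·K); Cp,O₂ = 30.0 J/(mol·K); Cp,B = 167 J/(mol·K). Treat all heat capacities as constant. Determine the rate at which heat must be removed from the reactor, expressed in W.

Extent of reaction ξ = 0.696 × 463 = 322.25 mol/h
Reaction term: ξ·ΔH°_rxn = 322.25 × -250 = -80562 kJ/h
Sensible, feed 108→25 °C: -6572.6 kJ/h
Outlet flows (mol/h): A 140.75, O₂ 70.876, B 322.25
Sensible, products 25→36.2 °C: 872.47 kJ/h
Q = ΔH = -86262 kJ/h = -23.962 kW
Heat removed = 23962 W

Q_out = 24000 W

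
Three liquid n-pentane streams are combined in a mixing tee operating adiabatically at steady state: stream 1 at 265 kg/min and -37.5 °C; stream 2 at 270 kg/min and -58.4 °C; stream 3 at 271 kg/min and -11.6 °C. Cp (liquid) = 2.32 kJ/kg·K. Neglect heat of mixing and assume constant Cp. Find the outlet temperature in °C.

T_out = -35.8 °C

No heat crosses the boundary, so H_out = H_in.
T_out = Σ ṁᵢCp,ᵢTᵢ / Σ ṁᵢCp,ᵢ
      = -66930 / 1869.9 = -35.793 °C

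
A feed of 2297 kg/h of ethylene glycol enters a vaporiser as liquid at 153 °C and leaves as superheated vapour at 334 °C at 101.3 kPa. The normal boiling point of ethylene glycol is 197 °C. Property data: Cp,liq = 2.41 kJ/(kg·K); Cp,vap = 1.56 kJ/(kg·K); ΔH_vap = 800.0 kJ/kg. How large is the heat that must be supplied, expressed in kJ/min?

liquid 153→197 °C: 106.04 kJ/kg
vaporisation at 197 °C: 800 kJ/kg
vapour 197→334 °C: 213.72 kJ/kg
Δh = 106.04 + 800 + 213.72 = 1119.8 kJ/kg
Q = ṁ·Δh = 2297 kg/h × 1119.8 kJ/kg = 2.5721e+06 kJ/h
|Q| = 714.47 kW = 42868 kJ/min

Q = 42900 kJ/min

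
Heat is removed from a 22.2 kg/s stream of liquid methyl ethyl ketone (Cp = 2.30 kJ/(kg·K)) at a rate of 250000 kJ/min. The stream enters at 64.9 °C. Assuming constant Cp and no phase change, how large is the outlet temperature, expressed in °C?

Q = 250000 kJ/min = 4166.7 kJ/s
ΔT = Q/(ṁ·Cp) = 4166.7/(22.2×2.30) = 81.603 K
T_out = 64.9 − 81.603 = -16.703 °C

T_out = -16.7 °C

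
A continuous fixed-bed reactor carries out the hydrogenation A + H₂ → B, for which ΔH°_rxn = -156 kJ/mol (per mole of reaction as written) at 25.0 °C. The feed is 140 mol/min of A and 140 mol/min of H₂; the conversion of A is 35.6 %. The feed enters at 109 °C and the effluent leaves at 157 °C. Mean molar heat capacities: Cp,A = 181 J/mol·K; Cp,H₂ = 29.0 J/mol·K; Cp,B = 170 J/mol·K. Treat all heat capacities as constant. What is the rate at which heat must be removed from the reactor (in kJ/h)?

Extent of reaction ξ = 0.356 × 140 = 49.84 mol/min
Reaction term: ξ·ΔH°_rxn = 49.84 × -156 = -7775 kJ/min
Sensible, feed 109→25 °C: -2469.6 kJ/min
Outlet flows (mol/min): A 90.16, H₂ 90.16, B 49.84
Sensible, products 25→157 °C: 3617.6 kJ/min
Q = ΔH = -6627 kJ/min = -110.45 kW
Heat removed = 397620 kJ/h

Q_out = 398000 kJ/h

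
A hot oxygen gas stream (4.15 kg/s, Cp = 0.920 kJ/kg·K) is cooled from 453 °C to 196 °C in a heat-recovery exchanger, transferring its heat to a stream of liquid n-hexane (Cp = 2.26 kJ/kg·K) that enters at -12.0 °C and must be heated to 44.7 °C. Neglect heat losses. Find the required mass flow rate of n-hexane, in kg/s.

Heat released by hot stream: Q = 4.15 × 0.920 × (453 − 196) = 981.23 kJ/s
Energy balance on cold side (adiabatic exchanger): Q = ṁ_c·Cp_c·(T_c,out − T_c,in)
ṁ_c = 981.23 / [2.26 × (44.7 − -12.0)] = 7.6573 kg/s

ṁ_c = 7.66 kg/s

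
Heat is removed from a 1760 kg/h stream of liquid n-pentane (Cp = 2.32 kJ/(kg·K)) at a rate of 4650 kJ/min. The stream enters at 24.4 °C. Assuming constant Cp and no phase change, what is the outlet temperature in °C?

Q = 4650 kJ/min = 279000 kJ/h
ΔT = Q/(ṁ·Cp) = 279000/(1760×2.32) = 68.329 K
T_out = 24.4 − 68.329 = -43.929 °C

T_out = -43.9 °C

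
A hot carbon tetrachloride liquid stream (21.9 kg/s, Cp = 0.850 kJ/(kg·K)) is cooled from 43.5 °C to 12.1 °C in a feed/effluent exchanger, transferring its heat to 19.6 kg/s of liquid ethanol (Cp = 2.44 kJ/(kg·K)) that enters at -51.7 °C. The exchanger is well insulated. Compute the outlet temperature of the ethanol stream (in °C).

T_c,out = -39.5 °C

Heat released by hot stream: Q = 21.9 × 0.850 × (43.5 − 12.1) = 584.51 kJ/s
Energy balance on cold side (adiabatic exchanger): Q = ṁ_c·Cp_c·(T_c,out − T_c,in)
T_c,out = -51.7 + 584.51/(19.6 × 2.44) = -39.478 °C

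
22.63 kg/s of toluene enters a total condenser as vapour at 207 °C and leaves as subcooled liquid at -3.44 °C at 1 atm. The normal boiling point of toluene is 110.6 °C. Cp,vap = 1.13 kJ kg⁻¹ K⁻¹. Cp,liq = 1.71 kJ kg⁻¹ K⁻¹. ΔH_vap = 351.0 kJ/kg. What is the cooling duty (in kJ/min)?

vapour 207→110.6 °C: -108.93 kJ/kg
condensation at 110.6 °C: -351 kJ/kg
liquid 110.6→-3.44 °C: -195.01 kJ/kg
Δh = -108.93 + -351 + -195.01 = -654.94 kJ/kg
Q = ṁ·Δh = 22.63 kg/s × -654.94 kJ/kg = -14821 kJ/s
|Q| = 14821 kW = 889280 kJ/min

Q_c = 889000 kJ/min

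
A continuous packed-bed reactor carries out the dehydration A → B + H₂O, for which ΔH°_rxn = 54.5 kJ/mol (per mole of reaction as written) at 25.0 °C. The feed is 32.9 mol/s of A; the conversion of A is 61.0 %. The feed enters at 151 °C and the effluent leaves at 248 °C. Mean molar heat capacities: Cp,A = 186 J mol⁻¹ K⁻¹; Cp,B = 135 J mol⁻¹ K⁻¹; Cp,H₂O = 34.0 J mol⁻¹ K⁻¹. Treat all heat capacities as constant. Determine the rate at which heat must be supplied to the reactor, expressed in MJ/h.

Extent of reaction ξ = 0.610 × 32.9 = 20.069 mol/s
Reaction term: ξ·ΔH°_rxn = 20.069 × 54.5 = 1093.8 kJ/s
Sensible, feed 151→25 °C: -771.04 kJ/s
Outlet flows (mol/s): A 12.831, B 20.069, H₂O 20.069
Sensible, products 25→248 °C: 1288.5 kJ/s
Q = ΔH = 1611.3 kJ/s = 1611.3 kW
Heat supplied = 5800.5 MJ/h

Q_in = 5800 MJ/h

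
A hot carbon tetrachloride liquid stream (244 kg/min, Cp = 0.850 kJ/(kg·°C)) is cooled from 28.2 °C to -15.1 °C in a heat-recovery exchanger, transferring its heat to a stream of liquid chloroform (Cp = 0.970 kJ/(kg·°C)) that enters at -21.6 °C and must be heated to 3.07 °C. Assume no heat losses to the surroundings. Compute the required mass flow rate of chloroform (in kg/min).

ṁ_c = 375 kg/min

Heat released by hot stream: Q = 244 × 0.850 × (28.2 − -15.1) = 8980.4 kJ/min
Energy balance on cold side (adiabatic exchanger): Q = ṁ_c·Cp_c·(T_c,out − T_c,in)
ṁ_c = 8980.4 / [0.970 × (3.07 − -21.6)] = 375.28 kg/min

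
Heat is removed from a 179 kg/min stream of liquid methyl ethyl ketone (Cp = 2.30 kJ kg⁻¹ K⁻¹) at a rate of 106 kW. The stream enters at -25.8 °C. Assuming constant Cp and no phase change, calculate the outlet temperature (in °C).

T_out = -41.2 °C

Q = 106 kW = 6360 kJ/min
ΔT = Q/(ṁ·Cp) = 6360/(179×2.30) = 15.448 K
T_out = -25.8 − 15.448 = -41.248 °C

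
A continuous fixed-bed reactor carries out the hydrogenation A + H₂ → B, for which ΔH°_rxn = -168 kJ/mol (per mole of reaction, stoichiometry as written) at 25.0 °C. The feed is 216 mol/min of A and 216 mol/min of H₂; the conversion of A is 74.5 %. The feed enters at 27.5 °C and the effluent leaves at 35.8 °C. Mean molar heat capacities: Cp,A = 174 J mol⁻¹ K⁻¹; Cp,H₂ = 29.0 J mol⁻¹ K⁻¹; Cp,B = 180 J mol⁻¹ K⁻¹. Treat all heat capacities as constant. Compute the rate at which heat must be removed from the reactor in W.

Extent of reaction ξ = 0.745 × 216 = 160.92 mol/min
Reaction term: ξ·ΔH°_rxn = 160.92 × -168 = -27035 kJ/min
Sensible, feed 27.5→25 °C: -109.62 kJ/min
Outlet flows (mol/min): A 55.08, H₂ 55.08, B 160.92
Sensible, products 25→35.8 °C: 433.59 kJ/min
Q = ΔH = -26711 kJ/min = -445.18 kW
Heat removed = 445180 W

Q_out = 445000 W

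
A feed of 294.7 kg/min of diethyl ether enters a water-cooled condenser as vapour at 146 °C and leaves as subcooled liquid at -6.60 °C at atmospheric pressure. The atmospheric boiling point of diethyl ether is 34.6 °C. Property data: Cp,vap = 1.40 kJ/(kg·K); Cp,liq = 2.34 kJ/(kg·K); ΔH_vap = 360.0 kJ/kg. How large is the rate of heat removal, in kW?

Q_c = 3010 kW

vapour 146→34.6 °C: -155.96 kJ/kg
condensation at 34.6 °C: -360 kJ/kg
liquid 34.6→-6.60 °C: -96.408 kJ/kg
Δh = -155.96 + -360 + -96.408 = -612.37 kJ/kg
Q = ṁ·Δh = 294.7 kg/min × -612.37 kJ/kg = -180460 kJ/min
|Q| = 3007.7 kW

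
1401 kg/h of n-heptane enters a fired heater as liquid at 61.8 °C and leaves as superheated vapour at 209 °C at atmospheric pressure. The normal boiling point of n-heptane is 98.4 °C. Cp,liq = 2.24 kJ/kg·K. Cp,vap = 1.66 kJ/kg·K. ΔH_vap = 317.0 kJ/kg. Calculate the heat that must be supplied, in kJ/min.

liquid 61.8→98.4 °C: 81.984 kJ/kg
vaporisation at 98.4 °C: 317 kJ/kg
vapour 98.4→209 °C: 183.6 kJ/kg
Δh = 81.984 + 317 + 183.6 = 582.58 kJ/kg
Q = ṁ·Δh = 1401 kg/h × 582.58 kJ/kg = 816190 kJ/h
|Q| = 226.72 kW = 13603 kJ/min

Q = 13600 kJ/min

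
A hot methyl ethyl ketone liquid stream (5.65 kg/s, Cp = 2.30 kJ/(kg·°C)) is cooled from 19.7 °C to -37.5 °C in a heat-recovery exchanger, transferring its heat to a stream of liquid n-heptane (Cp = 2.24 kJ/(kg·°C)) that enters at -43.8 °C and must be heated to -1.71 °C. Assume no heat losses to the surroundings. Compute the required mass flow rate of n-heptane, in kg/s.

ṁ_c = 7.88 kg/s

Heat released by hot stream: Q = 5.65 × 2.30 × (19.7 − -37.5) = 743.31 kJ/s
Energy balance on cold side (adiabatic exchanger): Q = ṁ_c·Cp_c·(T_c,out − T_c,in)
ṁ_c = 743.31 / [2.24 × (-1.71 − -43.8)] = 7.884 kg/s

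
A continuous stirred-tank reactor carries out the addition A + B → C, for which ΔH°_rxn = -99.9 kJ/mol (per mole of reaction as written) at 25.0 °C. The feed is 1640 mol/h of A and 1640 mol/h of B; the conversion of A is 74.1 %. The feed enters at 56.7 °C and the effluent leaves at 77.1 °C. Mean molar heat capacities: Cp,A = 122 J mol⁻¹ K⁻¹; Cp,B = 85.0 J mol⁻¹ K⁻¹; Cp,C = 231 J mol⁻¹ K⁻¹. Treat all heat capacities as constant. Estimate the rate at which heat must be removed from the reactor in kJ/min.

Q_out = 1880 kJ/min

Extent of reaction ξ = 0.741 × 1640 = 1215.2 mol/h
Reaction term: ξ·ΔH°_rxn = 1215.2 × -99.9 = -121400 kJ/h
Sensible, feed 56.7→25 °C: -10762 kJ/h
Outlet flows (mol/h): A 424.76, B 424.76, C 1215.2
Sensible, products 25→77.1 °C: 19206 kJ/h
Q = ΔH = -112960 kJ/h = -31.377 kW
Heat removed = 1882.6 kJ/min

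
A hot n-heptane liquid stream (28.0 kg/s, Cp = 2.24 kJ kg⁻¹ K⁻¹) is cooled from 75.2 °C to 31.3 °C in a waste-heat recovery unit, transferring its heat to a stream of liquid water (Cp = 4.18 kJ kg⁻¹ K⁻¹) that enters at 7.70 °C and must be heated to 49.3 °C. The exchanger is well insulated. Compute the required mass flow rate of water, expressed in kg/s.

ṁ_c = 15.8 kg/s

Heat released by hot stream: Q = 28.0 × 2.24 × (75.2 − 31.3) = 2753.4 kJ/s
Energy balance on cold side (adiabatic exchanger): Q = ṁ_c·Cp_c·(T_c,out − T_c,in)
ṁ_c = 2753.4 / [4.18 × (49.3 − 7.70)] = 15.834 kg/s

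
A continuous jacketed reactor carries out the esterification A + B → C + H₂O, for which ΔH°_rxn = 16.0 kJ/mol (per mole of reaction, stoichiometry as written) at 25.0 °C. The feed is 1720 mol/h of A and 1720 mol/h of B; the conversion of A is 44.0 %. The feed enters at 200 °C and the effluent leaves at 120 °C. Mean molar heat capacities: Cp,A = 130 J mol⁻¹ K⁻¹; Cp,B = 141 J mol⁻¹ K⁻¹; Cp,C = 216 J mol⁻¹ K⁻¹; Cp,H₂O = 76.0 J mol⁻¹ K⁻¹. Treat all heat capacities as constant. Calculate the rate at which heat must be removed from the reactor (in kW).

Extent of reaction ξ = 0.440 × 1720 = 756.8 mol/h
Reaction term: ξ·ΔH°_rxn = 756.8 × 16.0 = 12109 kJ/h
Sensible, feed 200→25 °C: -81571 kJ/h
Outlet flows (mol/h): A 963.2, B 963.2, C 756.8, H₂O 756.8
Sensible, products 25→120 °C: 45791 kJ/h
Q = ΔH = -23671 kJ/h = -6.5753 kW
Heat removed = 6.5753 kW

Q_out = 6.58 kW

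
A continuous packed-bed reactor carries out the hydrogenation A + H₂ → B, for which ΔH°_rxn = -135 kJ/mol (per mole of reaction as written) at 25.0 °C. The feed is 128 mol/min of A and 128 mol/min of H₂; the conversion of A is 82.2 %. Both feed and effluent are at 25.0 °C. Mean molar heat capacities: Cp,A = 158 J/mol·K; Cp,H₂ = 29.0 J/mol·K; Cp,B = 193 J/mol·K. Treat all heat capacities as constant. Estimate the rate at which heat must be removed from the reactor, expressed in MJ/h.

Q_out = 852 MJ/h

Extent of reaction ξ = 0.822 × 128 = 105.22 mol/min
Reaction term: ξ·ΔH°_rxn = 105.22 × -135 = -14204 kJ/min
Q = ΔH = -14204 kJ/min = -236.74 kW
Heat removed = 852.25 MJ/h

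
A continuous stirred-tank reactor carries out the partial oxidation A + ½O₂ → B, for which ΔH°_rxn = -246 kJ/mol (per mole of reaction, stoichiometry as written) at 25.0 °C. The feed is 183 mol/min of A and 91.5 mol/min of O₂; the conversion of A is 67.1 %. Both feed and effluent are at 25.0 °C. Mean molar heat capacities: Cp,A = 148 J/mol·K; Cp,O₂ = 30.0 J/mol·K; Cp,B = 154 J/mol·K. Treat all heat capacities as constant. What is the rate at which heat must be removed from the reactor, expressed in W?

Q_out = 503000 W

Extent of reaction ξ = 0.671 × 183 = 122.79 mol/min
Reaction term: ξ·ΔH°_rxn = 122.79 × -246 = -30207 kJ/min
Q = ΔH = -30207 kJ/min = -503.45 kW
Heat removed = 503450 W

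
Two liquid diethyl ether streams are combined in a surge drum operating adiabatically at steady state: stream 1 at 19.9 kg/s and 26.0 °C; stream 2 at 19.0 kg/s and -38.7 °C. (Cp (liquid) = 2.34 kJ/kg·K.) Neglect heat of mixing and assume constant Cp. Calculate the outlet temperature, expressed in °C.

T_out = -5.60 °C

Adiabatic, steady state ⇒ Σ ṁᵢCp,ᵢ(T_out − Tᵢ) = 0
Σ ṁᵢCp,ᵢTᵢ = 19.9×2.34×26.0 + 19.0×2.34×-38.7 = -509.89
Σ ṁᵢCp,ᵢ = 19.9×2.34 + 19.0×2.34 = 91.026
T_out = -509.89 / 91.026 = -5.6015 °C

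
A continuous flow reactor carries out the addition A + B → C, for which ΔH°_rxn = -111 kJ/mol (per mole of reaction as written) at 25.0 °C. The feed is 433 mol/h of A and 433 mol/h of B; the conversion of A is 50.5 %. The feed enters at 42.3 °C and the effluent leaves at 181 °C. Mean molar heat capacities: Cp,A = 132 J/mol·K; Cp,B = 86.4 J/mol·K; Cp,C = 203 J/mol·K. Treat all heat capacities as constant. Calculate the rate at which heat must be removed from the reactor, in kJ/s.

Q_out = 3.24 kJ/s

Extent of reaction ξ = 0.505 × 433 = 218.66 mol/h
Reaction term: ξ·ΔH°_rxn = 218.66 × -111 = -24272 kJ/h
Sensible, feed 42.3→25 °C: -1636 kJ/h
Outlet flows (mol/h): A 214.34, B 214.34, C 218.66
Sensible, products 25→181 °C: 14227 kJ/h
Q = ΔH = -11681 kJ/h = -3.2446 kW
Heat removed = 3.2446 kJ/s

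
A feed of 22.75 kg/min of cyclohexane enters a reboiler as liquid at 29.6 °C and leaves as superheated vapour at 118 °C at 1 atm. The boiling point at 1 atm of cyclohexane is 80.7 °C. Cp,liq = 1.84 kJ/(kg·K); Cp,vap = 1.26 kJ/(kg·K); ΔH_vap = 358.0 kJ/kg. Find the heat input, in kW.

Q = 189 kW

liquid 29.6→80.7 °C: 94.024 kJ/kg
vaporisation at 80.7 °C: 358 kJ/kg
vapour 80.7→118 °C: 46.998 kJ/kg
Δh = 94.024 + 358 + 46.998 = 499.02 kJ/kg
Q = ṁ·Δh = 22.75 kg/min × 499.02 kJ/kg = 11353 kJ/min
|Q| = 189.21 kW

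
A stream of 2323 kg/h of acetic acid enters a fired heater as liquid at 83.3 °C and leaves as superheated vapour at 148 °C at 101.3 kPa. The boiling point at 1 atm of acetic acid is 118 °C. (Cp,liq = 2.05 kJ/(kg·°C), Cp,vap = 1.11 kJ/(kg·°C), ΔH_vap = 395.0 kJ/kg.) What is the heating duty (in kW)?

Q = 322 kW

liquid 83.3→118 °C: 71.135 kJ/kg
vaporisation at 118 °C: 395 kJ/kg
vapour 118→148 °C: 33.3 kJ/kg
Δh = 71.135 + 395 + 33.3 = 499.44 kJ/kg
Q = ṁ·Δh = 2323 kg/h × 499.44 kJ/kg = 1.1602e+06 kJ/h
|Q| = 322.27 kW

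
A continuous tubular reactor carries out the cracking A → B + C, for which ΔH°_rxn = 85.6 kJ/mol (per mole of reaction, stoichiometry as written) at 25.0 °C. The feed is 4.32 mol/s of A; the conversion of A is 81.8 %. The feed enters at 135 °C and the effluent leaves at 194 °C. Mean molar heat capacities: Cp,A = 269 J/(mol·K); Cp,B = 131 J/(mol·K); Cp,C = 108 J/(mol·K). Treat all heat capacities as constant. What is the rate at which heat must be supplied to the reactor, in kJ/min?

Extent of reaction ξ = 0.818 × 4.32 = 3.5338 mol/s
Reaction term: ξ·ΔH°_rxn = 3.5338 × 85.6 = 302.49 kJ/s
Sensible, feed 135→25 °C: -127.83 kJ/s
Outlet flows (mol/s): A 0.78624, B 3.5338, C 3.5338
Sensible, products 25→194 °C: 178.48 kJ/s
Q = ΔH = 353.14 kJ/s = 353.14 kW
Heat supplied = 21188 kJ/min

Q_in = 21200 kJ/min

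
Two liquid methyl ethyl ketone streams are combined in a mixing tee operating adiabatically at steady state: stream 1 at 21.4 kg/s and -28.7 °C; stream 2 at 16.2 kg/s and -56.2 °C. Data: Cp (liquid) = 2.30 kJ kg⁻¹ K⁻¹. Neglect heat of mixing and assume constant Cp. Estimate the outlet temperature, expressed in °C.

T_out = -40.5 °C

Energy balance with Q = 0: Σ ṁᵢCp,ᵢ(T_out − Tᵢ) = 0
T_out = Σ ṁᵢCp,ᵢTᵢ / Σ ṁᵢCp,ᵢ
      = -3506.6 / 86.48 = -40.548 °C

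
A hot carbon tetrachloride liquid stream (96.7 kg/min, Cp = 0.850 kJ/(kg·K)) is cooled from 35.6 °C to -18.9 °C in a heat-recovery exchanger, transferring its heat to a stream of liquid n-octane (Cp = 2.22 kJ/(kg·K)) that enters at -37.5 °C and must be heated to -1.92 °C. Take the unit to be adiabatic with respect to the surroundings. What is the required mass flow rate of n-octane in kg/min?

Heat released by hot stream: Q = 96.7 × 0.850 × (35.6 − -18.9) = 4479.6 kJ/min
Energy balance on cold side (adiabatic exchanger): Q = ṁ_c·Cp_c·(T_c,out − T_c,in)
ṁ_c = 4479.6 / [2.22 × (-1.92 − -37.5)] = 56.713 kg/min

ṁ_c = 56.7 kg/min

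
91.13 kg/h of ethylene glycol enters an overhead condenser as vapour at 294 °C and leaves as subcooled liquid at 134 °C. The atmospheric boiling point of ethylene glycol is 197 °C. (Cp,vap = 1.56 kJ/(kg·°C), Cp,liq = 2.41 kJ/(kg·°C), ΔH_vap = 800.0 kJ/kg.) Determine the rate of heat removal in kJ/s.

vapour 294→197 °C: -151.32 kJ/kg
condensation at 197 °C: -800 kJ/kg
liquid 197→134 °C: -151.83 kJ/kg
Δh = -151.32 + -800 + -151.83 = -1103.2 kJ/kg
Q = ṁ·Δh = 91.13 kg/h × -1103.2 kJ/kg = -100530 kJ/h
|Q| = 27.925 kW

Q_c = 27.9 kJ/s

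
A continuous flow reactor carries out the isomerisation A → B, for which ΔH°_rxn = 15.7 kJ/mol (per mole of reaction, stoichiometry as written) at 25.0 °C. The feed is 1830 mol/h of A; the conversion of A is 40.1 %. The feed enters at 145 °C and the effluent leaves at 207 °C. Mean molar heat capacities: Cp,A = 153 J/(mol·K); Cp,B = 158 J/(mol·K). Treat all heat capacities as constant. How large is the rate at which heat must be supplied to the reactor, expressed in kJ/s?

Extent of reaction ξ = 0.401 × 1830 = 733.83 mol/h
Reaction term: ξ·ΔH°_rxn = 733.83 × 15.7 = 11521 kJ/h
Sensible, feed 145→25 °C: -33599 kJ/h
Outlet flows (mol/h): A 1096.2, B 733.83
Sensible, products 25→207 °C: 51626 kJ/h
Q = ΔH = 29548 kJ/h = 8.2079 kW
Heat supplied = 8.2079 kJ/s

Q_in = 8.21 kJ/s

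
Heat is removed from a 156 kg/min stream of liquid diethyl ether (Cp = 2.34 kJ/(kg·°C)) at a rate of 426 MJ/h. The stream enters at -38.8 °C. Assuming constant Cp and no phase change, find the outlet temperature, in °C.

Q = 426 MJ/h = 7100 kJ/min
ΔT = Q/(ṁ·Cp) = 7100/(156×2.34) = 19.45 K
T_out = -38.8 − 19.45 = -58.25 °C

T_out = -58.2 °C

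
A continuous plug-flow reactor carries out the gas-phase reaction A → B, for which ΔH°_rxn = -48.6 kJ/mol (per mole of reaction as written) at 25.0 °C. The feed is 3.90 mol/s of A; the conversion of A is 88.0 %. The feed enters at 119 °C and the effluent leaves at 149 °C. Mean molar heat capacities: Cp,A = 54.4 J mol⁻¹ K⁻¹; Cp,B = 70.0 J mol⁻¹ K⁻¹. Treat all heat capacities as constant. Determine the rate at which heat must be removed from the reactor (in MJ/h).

Extent of reaction ξ = 0.880 × 3.90 = 3.432 mol/s
Reaction term: ξ·ΔH°_rxn = 3.432 × -48.6 = -166.8 kJ/s
Sensible, feed 119→25 °C: -19.943 kJ/s
Outlet flows (mol/s): A 0.468, B 3.432
Sensible, products 25→149 °C: 32.947 kJ/s
Q = ΔH = -153.79 kJ/s = -153.79 kW
Heat removed = 553.65 MJ/h

Q_out = 554 MJ/h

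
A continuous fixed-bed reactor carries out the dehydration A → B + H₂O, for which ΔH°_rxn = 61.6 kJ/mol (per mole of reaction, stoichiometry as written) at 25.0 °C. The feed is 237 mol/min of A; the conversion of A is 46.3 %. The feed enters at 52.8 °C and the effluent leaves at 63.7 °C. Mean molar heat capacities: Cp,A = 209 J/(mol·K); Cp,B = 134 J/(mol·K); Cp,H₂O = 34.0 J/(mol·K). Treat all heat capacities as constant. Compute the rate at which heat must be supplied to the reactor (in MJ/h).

Extent of reaction ξ = 0.463 × 237 = 109.73 mol/min
Reaction term: ξ·ΔH°_rxn = 109.73 × 61.6 = 6759.4 kJ/min
Sensible, feed 52.8→25 °C: -1377 kJ/min
Outlet flows (mol/min): A 127.27, B 109.73, H₂O 109.73
Sensible, products 25→63.7 °C: 1742.8 kJ/min
Q = ΔH = 7125.2 kJ/min = 118.75 kW
Heat supplied = 427.51 MJ/h

Q_in = 428 MJ/h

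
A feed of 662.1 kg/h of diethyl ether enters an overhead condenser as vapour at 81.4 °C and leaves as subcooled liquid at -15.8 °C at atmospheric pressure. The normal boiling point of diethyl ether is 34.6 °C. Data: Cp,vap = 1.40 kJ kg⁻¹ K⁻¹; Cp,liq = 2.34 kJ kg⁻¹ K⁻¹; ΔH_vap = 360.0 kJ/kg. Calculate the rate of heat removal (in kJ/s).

Q_c = 100 kJ/s

vapour 81.4→34.6 °C: -65.52 kJ/kg
condensation at 34.6 °C: -360 kJ/kg
liquid 34.6→-15.8 °C: -117.94 kJ/kg
Δh = -65.52 + -360 + -117.94 = -543.46 kJ/kg
Q = ṁ·Δh = 662.1 kg/h × -543.46 kJ/kg = -359820 kJ/h
|Q| = 99.951 kW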